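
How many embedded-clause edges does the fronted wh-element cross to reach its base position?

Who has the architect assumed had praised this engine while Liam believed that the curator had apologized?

1

"who" is extracted from the subject of "praised".
Boundaries crossed, outermost first: [Ø] — 1 in total.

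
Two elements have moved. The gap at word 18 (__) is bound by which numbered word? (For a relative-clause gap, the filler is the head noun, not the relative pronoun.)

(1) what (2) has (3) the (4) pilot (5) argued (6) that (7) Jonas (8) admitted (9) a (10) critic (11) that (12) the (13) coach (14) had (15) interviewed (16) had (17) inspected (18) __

1

The marked gap is the direct object of "inspected".
Its filler is the fronted wh-phrase "what", at word 1.
(The other dependency links word 10 to a gap after word 15.)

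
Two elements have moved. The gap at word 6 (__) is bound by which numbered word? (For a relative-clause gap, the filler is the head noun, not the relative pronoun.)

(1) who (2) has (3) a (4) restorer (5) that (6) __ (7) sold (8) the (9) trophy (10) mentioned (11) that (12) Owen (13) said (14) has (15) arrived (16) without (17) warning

The marked gap is inside the relative clause, the subject of "sold".
Its filler is the head noun "restorer" (via "that"), at word 4.
(The other dependency links word 1 to a gap after word 13.)

4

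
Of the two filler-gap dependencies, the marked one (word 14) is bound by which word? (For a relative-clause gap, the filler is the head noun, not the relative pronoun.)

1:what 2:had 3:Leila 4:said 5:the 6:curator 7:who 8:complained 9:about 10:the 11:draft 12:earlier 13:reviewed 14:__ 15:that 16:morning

1

The marked gap is the direct object of "reviewed".
Its filler is the fronted wh-phrase "what", at word 1.
(The other dependency links word 6 to a gap after word 7.)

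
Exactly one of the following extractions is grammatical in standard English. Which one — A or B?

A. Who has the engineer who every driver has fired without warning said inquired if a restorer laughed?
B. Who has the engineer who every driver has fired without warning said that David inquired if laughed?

A

In B, the wh-phrase is extracted from inside a wh-island (introduced by "if"), which blocks movement.
In A, the extraction path crosses only that-complement boundaries, which are transparent.
So A is grammatical.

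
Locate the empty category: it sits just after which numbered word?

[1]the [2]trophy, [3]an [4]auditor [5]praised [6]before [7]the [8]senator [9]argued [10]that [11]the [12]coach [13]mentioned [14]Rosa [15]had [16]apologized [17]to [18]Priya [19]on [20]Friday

The displaced element is "the trophy" (word 2).
It functions as the direct object of "praised", so the gap sits immediately after word 5 ("praised").
Base order: An auditor praised the trophy before the senator argued that the coach mentioned Rosa had apologized to Priya on Friday.

5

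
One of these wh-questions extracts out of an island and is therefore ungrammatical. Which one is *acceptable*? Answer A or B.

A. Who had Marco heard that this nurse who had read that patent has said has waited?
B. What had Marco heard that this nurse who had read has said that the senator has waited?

A

In B, the wh-phrase is extracted from inside a complex-NP island (relative clause) (introduced by "who"), which blocks movement.
In A, the extraction path crosses only that-complement boundaries, which are transparent.
So A is grammatical.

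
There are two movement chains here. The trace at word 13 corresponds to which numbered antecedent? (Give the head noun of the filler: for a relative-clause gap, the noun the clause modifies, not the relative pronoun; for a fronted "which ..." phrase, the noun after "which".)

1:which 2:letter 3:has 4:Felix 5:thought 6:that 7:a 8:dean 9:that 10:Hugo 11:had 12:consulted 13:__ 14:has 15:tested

The marked gap is inside the relative clause, the direct object of "consulted".
Its filler is the head noun "dean" (via "that"), at word 8.
(The other dependency links word 2 to a gap after word 15.)

8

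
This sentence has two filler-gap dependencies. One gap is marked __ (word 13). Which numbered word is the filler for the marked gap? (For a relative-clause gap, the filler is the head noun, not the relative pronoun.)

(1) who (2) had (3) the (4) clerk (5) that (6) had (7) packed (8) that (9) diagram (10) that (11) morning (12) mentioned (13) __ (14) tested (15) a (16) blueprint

1

The marked gap is the subject of "tested".
Its filler is the fronted wh-phrase "who", at word 1.
(The other dependency links word 4 to a gap after word 5.)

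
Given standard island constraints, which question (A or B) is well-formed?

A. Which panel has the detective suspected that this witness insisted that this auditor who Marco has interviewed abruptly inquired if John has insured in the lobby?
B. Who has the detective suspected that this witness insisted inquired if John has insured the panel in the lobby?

B

In A, the wh-phrase is extracted from inside a wh-island (introduced by "if"), which blocks movement.
In B, the extraction path crosses only that-complement boundaries, which are transparent.
So B is grammatical.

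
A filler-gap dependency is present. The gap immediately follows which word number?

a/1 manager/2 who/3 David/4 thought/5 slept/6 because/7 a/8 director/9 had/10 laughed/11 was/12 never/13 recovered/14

The displaced element is "a manager" (word 2).
It is linked across 1 clause boundary (Ø).
It functions as the subject of "slept", so the gap sits immediately after word 5 ("thought").
Base order: David thought that a manager slept because a director had laughed.

5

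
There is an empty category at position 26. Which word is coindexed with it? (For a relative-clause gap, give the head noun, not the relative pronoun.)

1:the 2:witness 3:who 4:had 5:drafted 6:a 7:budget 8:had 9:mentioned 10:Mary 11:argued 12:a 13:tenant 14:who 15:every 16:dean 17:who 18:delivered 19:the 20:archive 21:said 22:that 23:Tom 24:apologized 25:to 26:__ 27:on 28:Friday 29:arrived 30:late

The gap at 26 is the prepositional object of "apologized", inside a relative clause.
The relative pronoun is "who" (word 14); it is bound by the head noun immediately before it.
Its filler is the head noun "tenant", at word 13.

13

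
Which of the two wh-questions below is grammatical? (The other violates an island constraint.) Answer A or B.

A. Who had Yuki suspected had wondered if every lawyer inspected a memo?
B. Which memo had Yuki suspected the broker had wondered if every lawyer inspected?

A

In B, the wh-phrase is extracted from inside a wh-island (introduced by "if"), which blocks movement.
In A, the extraction path crosses only that-complement boundaries, which are transparent.
So A is grammatical.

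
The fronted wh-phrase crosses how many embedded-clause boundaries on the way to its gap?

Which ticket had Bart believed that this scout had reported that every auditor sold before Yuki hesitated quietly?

2

"which ticket" is extracted from the object of "sold".
Boundaries crossed, outermost first: [that], [that] — 2 in total.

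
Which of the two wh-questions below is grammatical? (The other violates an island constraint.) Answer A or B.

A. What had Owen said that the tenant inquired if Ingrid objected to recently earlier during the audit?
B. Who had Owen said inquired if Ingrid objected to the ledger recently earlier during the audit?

In A, the wh-phrase is extracted from inside a wh-island (introduced by "if"), which blocks movement.
In B, the extraction path crosses only that-complement boundaries, which are transparent.
So B is grammatical.

B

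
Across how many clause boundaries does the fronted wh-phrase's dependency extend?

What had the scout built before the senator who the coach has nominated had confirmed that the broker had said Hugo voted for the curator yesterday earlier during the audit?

"what" originates inside the matrix clause — no clause boundary is crossed.

0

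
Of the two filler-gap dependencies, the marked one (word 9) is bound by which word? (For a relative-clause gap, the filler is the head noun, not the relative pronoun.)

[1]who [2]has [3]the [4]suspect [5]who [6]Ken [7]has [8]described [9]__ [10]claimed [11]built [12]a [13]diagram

The marked gap is inside the relative clause, the direct object of "described".
Its filler is the head noun "suspect" (via "who"), at word 4.
(The other dependency links word 1 to a gap after word 10.)

4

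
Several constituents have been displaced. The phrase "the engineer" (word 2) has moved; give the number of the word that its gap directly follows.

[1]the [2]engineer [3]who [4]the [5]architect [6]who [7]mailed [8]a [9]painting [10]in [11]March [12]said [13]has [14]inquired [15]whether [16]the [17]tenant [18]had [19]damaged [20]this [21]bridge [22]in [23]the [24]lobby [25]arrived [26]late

The displaced element is "the engineer" (word 2).
It is linked across 1 clause boundary (Ø).
It functions as the subject of "inquired", so the gap sits immediately after word 12 ("said").
Base order: The architect who mailed a painting in March said the engineer has inquired whether the tenant had damaged this bridge in the lobby.

12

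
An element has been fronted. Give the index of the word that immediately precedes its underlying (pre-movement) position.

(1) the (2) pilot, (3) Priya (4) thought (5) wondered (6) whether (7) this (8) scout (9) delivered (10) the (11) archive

The displaced element is "the pilot" (word 2).
It is linked across 1 clause boundary (Ø).
It functions as the subject of "wondered", so the gap sits immediately after word 4 ("thought").
Base order: Priya thought the pilot wondered whether this scout delivered the archive.

4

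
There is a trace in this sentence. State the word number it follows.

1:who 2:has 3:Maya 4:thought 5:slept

4

The displaced element is "who" (word 1).
It is linked across 1 clause boundary (Ø).
It functions as the subject of "slept", so the gap sits immediately after word 4 ("thought").
Base order: Maya has thought who slept.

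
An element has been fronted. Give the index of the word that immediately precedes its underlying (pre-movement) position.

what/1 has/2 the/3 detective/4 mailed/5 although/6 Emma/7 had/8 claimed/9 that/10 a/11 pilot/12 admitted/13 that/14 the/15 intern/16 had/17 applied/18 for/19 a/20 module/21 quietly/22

5

The displaced element is "what" (word 1).
It functions as the direct object of "mailed", so the gap sits immediately after word 5 ("mailed").
Base order: The detective has mailed what although Emma had claimed that a pilot admitted that the intern had applied for a module quietly.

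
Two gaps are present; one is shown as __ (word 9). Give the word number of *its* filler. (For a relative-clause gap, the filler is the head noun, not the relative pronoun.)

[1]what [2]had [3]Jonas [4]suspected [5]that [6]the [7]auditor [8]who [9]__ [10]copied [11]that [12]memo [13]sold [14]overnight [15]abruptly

The marked gap is inside the relative clause, the subject of "copied".
Its filler is the head noun "auditor" (via "who"), at word 7.
(The other dependency links word 1 to a gap after word 13.)

7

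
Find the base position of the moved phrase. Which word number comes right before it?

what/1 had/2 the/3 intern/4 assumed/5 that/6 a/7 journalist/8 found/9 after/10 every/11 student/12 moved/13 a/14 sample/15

9

The displaced element is "what" (word 1).
It is linked across 1 clause boundary (that).
It functions as the direct object of "found", so the gap sits immediately after word 9 ("found").
Base order: The intern had assumed that a journalist found what after every student moved a sample.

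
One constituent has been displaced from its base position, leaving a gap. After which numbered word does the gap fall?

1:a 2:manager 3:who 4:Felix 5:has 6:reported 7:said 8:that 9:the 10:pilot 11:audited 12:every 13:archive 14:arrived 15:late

The displaced element is "a manager" (word 2).
It is linked across 1 clause boundary (Ø).
It functions as the subject of "said", so the gap sits immediately after word 6 ("reported").
Base order: Felix has reported that a manager said that the pilot audited every archive.

6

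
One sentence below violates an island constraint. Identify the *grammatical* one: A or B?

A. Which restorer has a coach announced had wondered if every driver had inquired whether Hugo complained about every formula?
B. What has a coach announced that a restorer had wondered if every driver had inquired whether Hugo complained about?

A

In B, the wh-phrase is extracted from inside a wh-island (introduced by "if"), which blocks movement.
In A, the extraction path crosses only that-complement boundaries, which are transparent.
So A is grammatical.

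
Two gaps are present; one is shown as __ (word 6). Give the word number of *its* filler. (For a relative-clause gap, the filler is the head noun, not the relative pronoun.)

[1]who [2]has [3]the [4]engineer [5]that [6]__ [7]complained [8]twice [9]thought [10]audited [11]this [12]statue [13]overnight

The marked gap is inside the relative clause, the subject of "complained".
Its filler is the head noun "engineer" (via "that"), at word 4.
(The other dependency links word 1 to a gap after word 9.)

4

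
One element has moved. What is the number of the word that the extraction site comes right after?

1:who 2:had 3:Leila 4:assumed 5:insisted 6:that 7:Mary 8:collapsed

4

The displaced element is "who" (word 1).
It is linked across 1 clause boundary (Ø).
It functions as the subject of "insisted", so the gap sits immediately after word 4 ("assumed").
Base order: Leila had assumed that who insisted that Mary collapsed.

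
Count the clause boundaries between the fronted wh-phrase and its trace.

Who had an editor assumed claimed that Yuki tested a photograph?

"who" is extracted from the subject of "claimed".
Boundaries crossed, outermost first: [Ø] — 1 in total.

1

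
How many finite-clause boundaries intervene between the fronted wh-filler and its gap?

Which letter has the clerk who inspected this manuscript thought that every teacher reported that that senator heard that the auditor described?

3

"which letter" is extracted from the object of "described".
Boundaries crossed, outermost first: [that], [that], [that] — 3 in total.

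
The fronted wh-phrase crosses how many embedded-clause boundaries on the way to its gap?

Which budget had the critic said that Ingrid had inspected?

"which budget" is extracted from the object of "inspected".
Boundaries crossed, outermost first: [that] — 1 in total.

1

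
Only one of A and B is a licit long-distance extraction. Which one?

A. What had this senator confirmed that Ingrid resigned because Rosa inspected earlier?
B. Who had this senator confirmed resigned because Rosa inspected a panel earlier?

In A, the wh-phrase is extracted from inside an adjunct island (introduced by "because"), which blocks movement.
In B, the extraction path crosses only that-complement boundaries, which are transparent.
So B is grammatical.

B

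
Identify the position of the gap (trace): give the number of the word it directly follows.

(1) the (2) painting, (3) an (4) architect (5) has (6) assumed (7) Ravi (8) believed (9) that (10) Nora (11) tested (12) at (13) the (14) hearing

The displaced element is "the painting" (word 2).
It is linked across 2 clause boundaries (Ø → that).
It functions as the direct object of "tested", so the gap sits immediately after word 11 ("tested").
Base order: An architect has assumed Ravi believed that Nora tested the painting at the hearing.

11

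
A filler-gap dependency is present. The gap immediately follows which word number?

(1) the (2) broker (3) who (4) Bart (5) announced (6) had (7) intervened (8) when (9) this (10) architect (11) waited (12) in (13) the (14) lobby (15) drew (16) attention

5

The displaced element is "the broker" (word 2).
It is linked across 1 clause boundary (Ø).
It functions as the subject of "intervened", so the gap sits immediately after word 5 ("announced").
Base order: Bart announced that the broker had intervened when this architect waited in the lobby.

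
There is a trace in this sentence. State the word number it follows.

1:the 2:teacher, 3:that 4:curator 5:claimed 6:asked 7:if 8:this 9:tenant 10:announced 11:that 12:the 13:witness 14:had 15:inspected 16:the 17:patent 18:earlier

5

The displaced element is "the teacher" (word 2).
It is linked across 1 clause boundary (Ø).
It functions as the subject of "asked", so the gap sits immediately after word 5 ("claimed").
Base order: That curator claimed that the teacher asked if this tenant announced that the witness had inspected the patent earlier.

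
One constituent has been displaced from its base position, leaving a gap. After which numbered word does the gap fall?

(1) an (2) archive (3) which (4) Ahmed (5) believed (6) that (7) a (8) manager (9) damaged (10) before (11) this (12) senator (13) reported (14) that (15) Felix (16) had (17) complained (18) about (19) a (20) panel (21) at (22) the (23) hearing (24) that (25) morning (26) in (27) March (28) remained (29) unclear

9

The displaced element is "an archive" (word 2).
It is linked across 1 clause boundary (that).
It functions as the direct object of "damaged", so the gap sits immediately after word 9 ("damaged").
Base order: Ahmed believed that a manager damaged an archive before this senator reported that Felix had complained about a panel at the hearing that morning in March.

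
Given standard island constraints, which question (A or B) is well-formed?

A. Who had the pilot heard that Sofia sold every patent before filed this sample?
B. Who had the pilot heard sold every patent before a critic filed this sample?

In A, the wh-phrase is extracted from inside an adjunct island (introduced by "before"), which blocks movement.
In B, the extraction path crosses only that-complement boundaries, which are transparent.
So B is grammatical.

B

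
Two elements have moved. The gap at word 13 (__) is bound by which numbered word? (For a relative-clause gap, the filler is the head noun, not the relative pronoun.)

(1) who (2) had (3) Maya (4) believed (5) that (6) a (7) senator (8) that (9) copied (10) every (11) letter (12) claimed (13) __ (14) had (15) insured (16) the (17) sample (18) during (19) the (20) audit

The marked gap is the subject of "insured".
Its filler is the fronted wh-phrase "who", at word 1.
(The other dependency links word 7 to a gap after word 8.)

1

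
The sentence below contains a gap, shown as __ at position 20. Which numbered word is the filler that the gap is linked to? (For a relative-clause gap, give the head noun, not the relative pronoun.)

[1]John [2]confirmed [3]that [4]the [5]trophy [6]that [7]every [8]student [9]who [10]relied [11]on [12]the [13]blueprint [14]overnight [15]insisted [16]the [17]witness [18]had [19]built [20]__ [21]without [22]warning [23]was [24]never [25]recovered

The gap at 20 is the object of "built", inside a relative clause.
The relative pronoun is "that" (word 6); it is bound by the head noun immediately before it.
Its filler is the head noun "trophy", at word 5.

5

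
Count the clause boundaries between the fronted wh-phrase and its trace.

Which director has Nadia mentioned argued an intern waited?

"which director" is extracted from the subject of "argued".
Boundaries crossed, outermost first: [Ø] — 1 in total.

1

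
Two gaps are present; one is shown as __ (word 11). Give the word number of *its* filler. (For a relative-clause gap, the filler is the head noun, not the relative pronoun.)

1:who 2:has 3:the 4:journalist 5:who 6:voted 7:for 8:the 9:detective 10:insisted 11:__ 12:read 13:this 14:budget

1

The marked gap is the subject of "read".
Its filler is the fronted wh-phrase "who", at word 1.
(The other dependency links word 4 to a gap after word 5.)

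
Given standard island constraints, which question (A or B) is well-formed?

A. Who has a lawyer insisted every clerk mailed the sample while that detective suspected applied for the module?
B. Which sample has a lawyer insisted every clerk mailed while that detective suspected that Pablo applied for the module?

B

In A, the wh-phrase is extracted from inside an adjunct island (introduced by "while"), which blocks movement.
In B, the extraction path crosses only that-complement boundaries, which are transparent.
So B is grammatical.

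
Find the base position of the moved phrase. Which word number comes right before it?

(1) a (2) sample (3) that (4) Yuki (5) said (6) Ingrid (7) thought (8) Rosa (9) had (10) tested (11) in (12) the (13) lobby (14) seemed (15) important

10

The displaced element is "a sample" (word 2).
It is linked across 2 clause boundaries (Ø → Ø).
It functions as the direct object of "tested", so the gap sits immediately after word 10 ("tested").
Base order: Yuki said Ingrid thought Rosa had tested a sample in the lobby.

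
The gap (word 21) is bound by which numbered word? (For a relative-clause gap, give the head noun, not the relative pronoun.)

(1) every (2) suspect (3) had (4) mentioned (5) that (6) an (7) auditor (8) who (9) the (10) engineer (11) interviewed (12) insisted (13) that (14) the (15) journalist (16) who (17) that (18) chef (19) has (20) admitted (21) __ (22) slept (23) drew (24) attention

The gap at 21 is the subject of "slept", inside a relative clause.
The relative pronoun is "who" (word 16); it is bound by the head noun immediately before it.
Its filler is the head noun "journalist", at word 15.

15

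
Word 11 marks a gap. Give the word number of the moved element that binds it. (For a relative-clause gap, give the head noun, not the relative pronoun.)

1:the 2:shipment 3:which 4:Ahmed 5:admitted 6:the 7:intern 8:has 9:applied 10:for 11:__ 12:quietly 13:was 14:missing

The gap at 11 is the prepositional object of "applied", inside a relative clause.
The relative pronoun is "which" (word 3); it is bound by the head noun immediately before it.
Its filler is the head noun "shipment", at word 2.

2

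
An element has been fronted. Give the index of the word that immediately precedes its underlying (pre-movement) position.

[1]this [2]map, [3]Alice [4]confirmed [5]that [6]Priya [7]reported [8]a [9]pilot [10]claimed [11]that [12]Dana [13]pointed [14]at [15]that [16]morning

The displaced element is "this map" (word 2).
It is linked across 3 clause boundaries (that → Ø → that).
It functions as the object of the preposition "at" of "pointed", so the gap sits immediately after word 14 ("at").
Base order: Alice confirmed that Priya reported a pilot claimed that Dana pointed at this map that morning.

14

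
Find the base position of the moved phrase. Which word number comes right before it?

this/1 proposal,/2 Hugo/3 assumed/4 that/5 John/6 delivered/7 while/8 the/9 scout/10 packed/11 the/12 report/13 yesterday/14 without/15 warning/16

The displaced element is "this proposal" (word 2).
It is linked across 1 clause boundary (that).
It functions as the direct object of "delivered", so the gap sits immediately after word 7 ("delivered").
Base order: Hugo assumed that John delivered this proposal while the scout packed the report yesterday without warning.

7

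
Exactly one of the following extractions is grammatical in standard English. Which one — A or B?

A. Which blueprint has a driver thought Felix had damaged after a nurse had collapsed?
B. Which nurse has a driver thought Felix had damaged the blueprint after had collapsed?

In B, the wh-phrase is extracted from inside an adjunct island (introduced by "after"), which blocks movement.
In A, the extraction path crosses only that-complement boundaries, which are transparent.
So A is grammatical.

A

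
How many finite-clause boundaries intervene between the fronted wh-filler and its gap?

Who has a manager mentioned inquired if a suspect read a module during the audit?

1

"who" is extracted from the subject of "inquired".
Boundaries crossed, outermost first: [Ø] — 1 in total.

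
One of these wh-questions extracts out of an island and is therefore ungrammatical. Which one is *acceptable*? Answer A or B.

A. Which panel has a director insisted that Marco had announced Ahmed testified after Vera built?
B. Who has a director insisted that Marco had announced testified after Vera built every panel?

B

In A, the wh-phrase is extracted from inside an adjunct island (introduced by "after"), which blocks movement.
In B, the extraction path crosses only that-complement boundaries, which are transparent.
So B is grammatical.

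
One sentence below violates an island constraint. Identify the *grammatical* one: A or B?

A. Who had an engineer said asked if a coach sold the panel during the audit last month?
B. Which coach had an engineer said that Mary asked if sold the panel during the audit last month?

In B, the wh-phrase is extracted from inside a wh-island (introduced by "if"), which blocks movement.
In A, the extraction path crosses only that-complement boundaries, which are transparent.
So A is grammatical.

A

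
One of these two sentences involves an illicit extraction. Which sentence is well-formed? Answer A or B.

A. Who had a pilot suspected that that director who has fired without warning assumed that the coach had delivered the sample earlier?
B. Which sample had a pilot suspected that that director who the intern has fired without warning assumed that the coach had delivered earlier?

B

In A, the wh-phrase is extracted from inside a complex-NP island (relative clause) (introduced by "who"), which blocks movement.
In B, the extraction path crosses only that-complement boundaries, which are transparent.
So B is grammatical.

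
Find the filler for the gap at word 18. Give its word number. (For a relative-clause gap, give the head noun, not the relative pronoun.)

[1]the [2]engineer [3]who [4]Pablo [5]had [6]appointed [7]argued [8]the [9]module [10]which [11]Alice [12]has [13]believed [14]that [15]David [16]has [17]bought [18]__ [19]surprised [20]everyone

9

The gap at 18 is the object of "bought", inside a relative clause.
The relative pronoun is "which" (word 10); it is bound by the head noun immediately before it.
Its filler is the head noun "module", at word 9.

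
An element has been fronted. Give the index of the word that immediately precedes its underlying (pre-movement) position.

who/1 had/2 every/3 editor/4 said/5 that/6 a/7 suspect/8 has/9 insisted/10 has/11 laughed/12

The displaced element is "who" (word 1).
It is linked across 2 clause boundaries (that → Ø).
It functions as the subject of "laughed", so the gap sits immediately after word 10 ("insisted").
Base order: Every editor had said that a suspect has insisted who has laughed.

10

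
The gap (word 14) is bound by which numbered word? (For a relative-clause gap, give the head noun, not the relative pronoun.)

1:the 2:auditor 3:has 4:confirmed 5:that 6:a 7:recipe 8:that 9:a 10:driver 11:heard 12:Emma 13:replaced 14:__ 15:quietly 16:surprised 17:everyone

7

The gap at 14 is the object of "replaced", inside a relative clause.
The relative pronoun is "that" (word 8); it is bound by the head noun immediately before it.
Its filler is the head noun "recipe", at word 7.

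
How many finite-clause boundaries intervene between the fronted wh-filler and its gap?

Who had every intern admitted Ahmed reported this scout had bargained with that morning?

"who" is extracted from the PP object of "bargained".
Boundaries crossed, outermost first: [Ø], [Ø] — 2 in total.

2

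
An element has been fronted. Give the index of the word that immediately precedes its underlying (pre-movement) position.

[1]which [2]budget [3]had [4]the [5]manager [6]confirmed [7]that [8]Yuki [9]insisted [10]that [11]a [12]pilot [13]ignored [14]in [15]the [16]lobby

13

The displaced element is "which budget" (word 2).
It is linked across 2 clause boundaries (that → that).
It functions as the direct object of "ignored", so the gap sits immediately after word 13 ("ignored").
Base order: The manager had confirmed that Yuki insisted that a pilot ignored which budget in the lobby.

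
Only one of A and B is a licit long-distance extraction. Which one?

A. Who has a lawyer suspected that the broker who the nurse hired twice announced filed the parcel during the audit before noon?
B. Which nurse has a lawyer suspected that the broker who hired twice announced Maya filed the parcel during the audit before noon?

In B, the wh-phrase is extracted from inside a complex-NP island (relative clause) (introduced by "who"), which blocks movement.
In A, the extraction path crosses only that-complement boundaries, which are transparent.
So A is grammatical.

A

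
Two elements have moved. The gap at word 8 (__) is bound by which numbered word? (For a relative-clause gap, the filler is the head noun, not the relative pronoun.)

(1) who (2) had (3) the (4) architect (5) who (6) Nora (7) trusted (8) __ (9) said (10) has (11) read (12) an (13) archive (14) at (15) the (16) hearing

The marked gap is inside the relative clause, the direct object of "trusted".
Its filler is the head noun "architect" (via "who"), at word 4.
(The other dependency links word 1 to a gap after word 9.)

4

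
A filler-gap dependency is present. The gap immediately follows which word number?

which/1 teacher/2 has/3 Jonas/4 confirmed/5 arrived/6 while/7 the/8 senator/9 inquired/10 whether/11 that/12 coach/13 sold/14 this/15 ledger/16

5

The displaced element is "which teacher" (word 2).
It is linked across 1 clause boundary (Ø).
It functions as the subject of "arrived", so the gap sits immediately after word 5 ("confirmed").
Base order: Jonas has confirmed which teacher arrived while the senator inquired whether that coach sold this ledger.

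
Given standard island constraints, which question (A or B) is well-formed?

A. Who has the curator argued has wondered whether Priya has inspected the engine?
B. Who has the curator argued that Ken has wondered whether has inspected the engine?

In B, the wh-phrase is extracted from inside a wh-island (introduced by "whether"), which blocks movement.
In A, the extraction path crosses only that-complement boundaries, which are transparent.
So A is grammatical.

A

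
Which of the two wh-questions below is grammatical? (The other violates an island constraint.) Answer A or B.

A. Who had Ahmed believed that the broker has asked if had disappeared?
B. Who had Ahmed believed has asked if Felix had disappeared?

B

In A, the wh-phrase is extracted from inside a wh-island (introduced by "if"), which blocks movement.
In B, the extraction path crosses only that-complement boundaries, which are transparent.
So B is grammatical.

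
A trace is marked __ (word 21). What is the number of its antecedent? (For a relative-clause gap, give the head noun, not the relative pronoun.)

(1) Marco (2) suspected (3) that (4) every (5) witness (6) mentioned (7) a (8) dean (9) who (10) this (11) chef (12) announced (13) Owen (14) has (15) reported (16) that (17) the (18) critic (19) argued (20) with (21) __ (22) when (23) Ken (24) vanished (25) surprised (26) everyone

8

The gap at 21 is the prepositional object of "argued", inside a relative clause.
The relative pronoun is "who" (word 9); it is bound by the head noun immediately before it.
Its filler is the head noun "dean", at word 8.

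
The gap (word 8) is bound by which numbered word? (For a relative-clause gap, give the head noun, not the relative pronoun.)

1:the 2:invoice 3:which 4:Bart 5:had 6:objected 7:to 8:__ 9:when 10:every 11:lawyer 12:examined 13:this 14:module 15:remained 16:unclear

The gap at 8 is the prepositional object of "objected", inside a relative clause.
The relative pronoun is "which" (word 3); it is bound by the head noun immediately before it.
Its filler is the head noun "invoice", at word 2.

2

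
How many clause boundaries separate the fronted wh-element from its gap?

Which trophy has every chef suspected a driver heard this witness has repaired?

2

"which trophy" is extracted from the object of "repaired".
Boundaries crossed, outermost first: [Ø], [Ø] — 2 in total.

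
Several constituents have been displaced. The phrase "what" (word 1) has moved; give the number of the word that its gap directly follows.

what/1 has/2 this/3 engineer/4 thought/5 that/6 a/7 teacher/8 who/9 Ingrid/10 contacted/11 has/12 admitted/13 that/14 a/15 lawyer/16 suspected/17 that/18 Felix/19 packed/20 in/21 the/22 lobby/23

20

The displaced element is "what" (word 1).
It is linked across 3 clause boundaries (that → that → that).
It functions as the direct object of "packed", so the gap sits immediately after word 20 ("packed").
Base order: This engineer has thought that a teacher who Ingrid contacted has admitted that a lawyer suspected that Felix packed what in the lobby.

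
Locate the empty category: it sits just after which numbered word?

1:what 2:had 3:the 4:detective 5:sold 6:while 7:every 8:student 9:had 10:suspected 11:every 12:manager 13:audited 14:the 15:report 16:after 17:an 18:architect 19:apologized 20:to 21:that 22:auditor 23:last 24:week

The displaced element is "what" (word 1).
It functions as the direct object of "sold", so the gap sits immediately after word 5 ("sold").
Base order: The detective had sold what while every student had suspected every manager audited the report after an architect apologized to that auditor last week.

5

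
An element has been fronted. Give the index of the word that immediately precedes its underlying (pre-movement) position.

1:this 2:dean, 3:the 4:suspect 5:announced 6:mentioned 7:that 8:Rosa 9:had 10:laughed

The displaced element is "this dean" (word 2).
It is linked across 1 clause boundary (Ø).
It functions as the subject of "mentioned", so the gap sits immediately after word 5 ("announced").
Base order: The suspect announced that this dean mentioned that Rosa had laughed.

5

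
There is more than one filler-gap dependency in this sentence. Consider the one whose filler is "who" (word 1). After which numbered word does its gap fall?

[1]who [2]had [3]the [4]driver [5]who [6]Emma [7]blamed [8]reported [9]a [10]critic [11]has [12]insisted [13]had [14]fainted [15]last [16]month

12

The displaced element is "who" (word 1).
It is linked across 2 clause boundaries (Ø → Ø).
It functions as the subject of "fainted", so the gap sits immediately after word 12 ("insisted").
Base order: The driver who Emma blamed had reported a critic has insisted that who had fainted last month.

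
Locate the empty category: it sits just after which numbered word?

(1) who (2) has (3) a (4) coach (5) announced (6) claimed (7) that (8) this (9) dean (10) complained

The displaced element is "who" (word 1).
It is linked across 1 clause boundary (Ø).
It functions as the subject of "claimed", so the gap sits immediately after word 5 ("announced").
Base order: A coach has announced that who claimed that this dean complained.

5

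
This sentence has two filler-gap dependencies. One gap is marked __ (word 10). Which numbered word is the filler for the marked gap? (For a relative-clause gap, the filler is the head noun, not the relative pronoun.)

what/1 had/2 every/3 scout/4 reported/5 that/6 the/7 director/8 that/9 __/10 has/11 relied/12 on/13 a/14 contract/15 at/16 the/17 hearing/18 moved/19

8

The marked gap is inside the relative clause, the subject of "relied".
Its filler is the head noun "director" (via "that"), at word 8.
(The other dependency links word 1 to a gap after word 19.)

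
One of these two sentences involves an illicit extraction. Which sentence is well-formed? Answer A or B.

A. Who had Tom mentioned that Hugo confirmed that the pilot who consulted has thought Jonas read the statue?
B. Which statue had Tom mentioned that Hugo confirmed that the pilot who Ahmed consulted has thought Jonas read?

B

In A, the wh-phrase is extracted from inside a complex-NP island (relative clause) (introduced by "who"), which blocks movement.
In B, the extraction path crosses only that-complement boundaries, which are transparent.
So B is grammatical.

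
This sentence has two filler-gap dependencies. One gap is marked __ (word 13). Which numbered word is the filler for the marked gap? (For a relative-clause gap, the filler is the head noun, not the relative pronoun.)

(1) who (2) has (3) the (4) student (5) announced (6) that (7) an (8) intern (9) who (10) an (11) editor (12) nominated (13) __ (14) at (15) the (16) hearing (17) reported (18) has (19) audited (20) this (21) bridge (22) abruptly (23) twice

The marked gap is inside the relative clause, the direct object of "nominated".
Its filler is the head noun "intern" (via "who"), at word 8.
(The other dependency links word 1 to a gap after word 17.)

8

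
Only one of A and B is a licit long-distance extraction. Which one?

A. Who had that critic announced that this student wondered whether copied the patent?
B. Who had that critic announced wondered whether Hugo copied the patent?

In A, the wh-phrase is extracted from inside a wh-island (introduced by "whether"), which blocks movement.
In B, the extraction path crosses only that-complement boundaries, which are transparent.
So B is grammatical.

B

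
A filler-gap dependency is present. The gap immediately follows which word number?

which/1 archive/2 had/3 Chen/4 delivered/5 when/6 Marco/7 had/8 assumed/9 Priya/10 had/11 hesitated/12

5

The displaced element is "which archive" (word 2).
It functions as the direct object of "delivered", so the gap sits immediately after word 5 ("delivered").
Base order: Chen had delivered which archive when Marco had assumed Priya had hesitated.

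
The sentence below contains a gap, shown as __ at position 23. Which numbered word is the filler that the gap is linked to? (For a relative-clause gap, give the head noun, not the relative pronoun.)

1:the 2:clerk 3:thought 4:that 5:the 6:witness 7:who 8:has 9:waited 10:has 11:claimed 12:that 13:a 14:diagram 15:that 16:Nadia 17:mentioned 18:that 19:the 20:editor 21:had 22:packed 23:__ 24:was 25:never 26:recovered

14

The gap at 23 is the object of "packed", inside a relative clause.
The relative pronoun is "that" (word 15); it is bound by the head noun immediately before it.
Its filler is the head noun "diagram", at word 14.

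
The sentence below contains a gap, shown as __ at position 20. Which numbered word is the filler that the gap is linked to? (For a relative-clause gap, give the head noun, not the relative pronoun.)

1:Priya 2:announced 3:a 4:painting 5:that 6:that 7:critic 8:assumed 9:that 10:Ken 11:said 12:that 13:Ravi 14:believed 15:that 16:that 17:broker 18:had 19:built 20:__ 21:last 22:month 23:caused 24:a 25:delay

4

The gap at 20 is the object of "built", inside a relative clause.
The relative pronoun is "that" (word 5); it is bound by the head noun immediately before it.
Its filler is the head noun "painting", at word 4.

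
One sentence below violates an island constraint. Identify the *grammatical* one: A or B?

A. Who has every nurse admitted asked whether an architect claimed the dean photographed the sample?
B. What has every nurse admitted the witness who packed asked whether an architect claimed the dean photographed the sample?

In B, the wh-phrase is extracted from inside a complex-NP island (relative clause) (introduced by "who"), which blocks movement.
In A, the extraction path crosses only that-complement boundaries, which are transparent.
So A is grammatical.

A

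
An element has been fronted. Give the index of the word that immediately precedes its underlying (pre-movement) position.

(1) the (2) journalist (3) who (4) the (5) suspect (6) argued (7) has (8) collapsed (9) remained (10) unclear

6

The displaced element is "the journalist" (word 2).
It is linked across 1 clause boundary (Ø).
It functions as the subject of "collapsed", so the gap sits immediately after word 6 ("argued").
Base order: The suspect argued that the journalist has collapsed.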